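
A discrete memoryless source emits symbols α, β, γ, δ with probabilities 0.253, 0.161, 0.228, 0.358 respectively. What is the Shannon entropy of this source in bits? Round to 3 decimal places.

1.943 bits

H = −Σ pᵢ log₂ pᵢ.
−0.253·log₂(0.253) = 0.5016
−0.161·log₂(0.161) = 0.4242
−0.228·log₂(0.228) = 0.4863
−0.358·log₂(0.358) = 0.5305
Sum ≈ 1.9427 → 1.943 bits.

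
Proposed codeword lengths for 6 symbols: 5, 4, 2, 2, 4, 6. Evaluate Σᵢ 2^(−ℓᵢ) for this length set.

0.671875

With common denominator 2^6 = 64: Σ 2^(−ℓᵢ) = 2/64 + 4/64 + 16/64 + 16/64 + 4/64 + 1/64 = 43/64 = 0.671875.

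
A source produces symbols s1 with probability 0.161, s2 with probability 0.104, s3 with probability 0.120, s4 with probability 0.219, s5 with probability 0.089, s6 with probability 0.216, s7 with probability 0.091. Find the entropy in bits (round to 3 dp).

H = −Σ pᵢ log₂ pᵢ.
−0.161·log₂(0.161) = 0.4242
−0.104·log₂(0.104) = 0.3396
−0.120·log₂(0.120) = 0.3671
−0.219·log₂(0.219) = 0.4798
−0.089·log₂(0.089) = 0.3106
−0.216·log₂(0.216) = 0.4776
−0.091·log₂(0.091) = 0.3147
Sum ≈ 2.7136 → 2.714 bits.

2.714 bits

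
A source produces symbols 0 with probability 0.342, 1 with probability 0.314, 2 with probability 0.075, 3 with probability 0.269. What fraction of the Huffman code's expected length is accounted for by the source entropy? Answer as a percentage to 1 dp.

Entropy H = −Σ p log₂ p ≈ 1.8440 bits.
Huffman merges: 3/40+269/1000→43/125; 157/500+171/500→82/125; 43/125+82/125→1. L = 2 ≈ 2.0000.
Efficiency = H/L = 1.8440/2.0000 = 92.2%.

92.2%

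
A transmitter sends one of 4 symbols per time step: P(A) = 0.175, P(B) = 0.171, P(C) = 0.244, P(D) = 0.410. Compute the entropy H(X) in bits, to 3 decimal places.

H = −Σ pᵢ log₂ pᵢ.
−0.175·log₂(0.175) = 0.4401
−0.171·log₂(0.171) = 0.4357
−0.244·log₂(0.244) = 0.4966
−0.410·log₂(0.410) = 0.5274
Sum ≈ 1.8997 → 1.900 bits.

1.900 bits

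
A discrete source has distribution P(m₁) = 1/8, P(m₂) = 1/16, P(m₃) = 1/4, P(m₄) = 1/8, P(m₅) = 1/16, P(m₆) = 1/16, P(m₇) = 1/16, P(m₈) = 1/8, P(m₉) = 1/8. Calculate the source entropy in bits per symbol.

3 bits

Each probability is a power of 1/2, so log₂(1/p) is an integer.
H = Σ p·log₂(1/p) = 1/8·3 + 1/16·4 + 1/4·2 + 1/8·3 + 1/16·4 + 1/16·4 + 1/16·4 + 1/8·3 + 1/8·3 = 3 bits.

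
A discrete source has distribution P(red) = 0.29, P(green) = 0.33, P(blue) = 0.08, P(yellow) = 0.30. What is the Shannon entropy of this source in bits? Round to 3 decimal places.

H = −Σ pᵢ log₂ pᵢ.
−0.29·log₂(0.29) = 0.5179
−0.33·log₂(0.33) = 0.5278
−0.08·log₂(0.08) = 0.2915
−0.30·log₂(0.30) = 0.5211
Sum ≈ 1.8583 → 1.858 bits.

1.858 bits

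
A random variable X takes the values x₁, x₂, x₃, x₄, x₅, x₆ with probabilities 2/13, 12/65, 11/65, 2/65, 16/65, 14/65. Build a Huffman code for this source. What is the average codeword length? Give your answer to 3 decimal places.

2.538 bits/symbol

Repeatedly combine the two least-probable nodes; the expected code length is the sum of the merged weights.
merge 2/65 + 2/13 → 12/65
merge 11/65 + 12/65 → 23/65
merge 12/65 + 14/65 → 2/5
merge 16/65 + 23/65 → 3/5
merge 2/5 + 3/5 → 1
L = 12/65 + 23/65 + 2/5 + 3/5 + 1 = 33/13 ≈ 2.538 bits/symbol.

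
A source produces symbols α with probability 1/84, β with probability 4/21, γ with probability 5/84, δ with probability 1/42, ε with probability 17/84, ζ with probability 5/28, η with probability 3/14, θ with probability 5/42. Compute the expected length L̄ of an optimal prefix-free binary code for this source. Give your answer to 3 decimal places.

Repeatedly combine the two least-probable nodes; the expected code length is the sum of the merged weights.
merge 1/84 + 1/42 → 1/28
merge 1/28 + 5/84 → 2/21
merge 2/21 + 5/42 → 3/14
merge 5/28 + 4/21 → 31/84
merge 17/84 + 3/14 → 5/12
merge 3/14 + 31/84 → 7/12
merge 5/12 + 7/12 → 1
L = 1/28 + 2/21 + 3/14 + 31/84 + 5/12 + 7/12 + 1 = 19/7 ≈ 2.714 bits/symbol.

2.714 bits/symbol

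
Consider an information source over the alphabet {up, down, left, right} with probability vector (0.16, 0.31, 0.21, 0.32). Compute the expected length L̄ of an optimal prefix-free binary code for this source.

2 bits/symbol

Repeatedly combine the two least-probable nodes; the expected code length is the sum of the merged weights.
merge 4/25 + 21/100 → 37/100
merge 31/100 + 8/25 → 63/100
merge 37/100 + 63/100 → 1
L = 37/100 + 63/100 + 1 = 2 bits/symbol.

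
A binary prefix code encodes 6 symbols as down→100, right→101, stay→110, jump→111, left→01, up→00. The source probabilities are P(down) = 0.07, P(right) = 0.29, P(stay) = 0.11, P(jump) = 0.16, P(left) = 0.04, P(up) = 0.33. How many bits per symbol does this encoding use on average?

2.63 bits/symbol

L̄ = Σ pᵢ·ℓᵢ = 0.07·3 + 0.29·3 + 0.11·3 + 0.16·3 + 0.04·2 + 0.33·2 = 2.63 bits/symbol.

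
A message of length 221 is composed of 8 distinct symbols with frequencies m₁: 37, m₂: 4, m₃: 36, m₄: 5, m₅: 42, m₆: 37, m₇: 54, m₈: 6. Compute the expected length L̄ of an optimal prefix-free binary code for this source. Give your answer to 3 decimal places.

2.674 bits/symbol

Probabilities are the counts divided by 221.
Repeatedly combine the two least-probable nodes; the expected code length is the sum of the merged weights.
merge 4/221 + 5/221 → 9/221
merge 6/221 + 9/221 → 15/221
merge 15/221 + 36/221 → 3/13
merge 37/221 + 37/221 → 74/221
merge 42/221 + 3/13 → 93/221
merge 54/221 + 74/221 → 128/221
merge 93/221 + 128/221 → 1
L = 9/221 + 15/221 + 3/13 + 74/221 + 93/221 + 128/221 + 1 = 591/221 ≈ 2.674 bits/symbol.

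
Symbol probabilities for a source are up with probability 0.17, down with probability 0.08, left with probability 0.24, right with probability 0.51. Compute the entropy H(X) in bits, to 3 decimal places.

1.716 bits

H = −Σ pᵢ log₂ pᵢ.
−0.17·log₂(0.17) = 0.4346
−0.08·log₂(0.08) = 0.2915
−0.24·log₂(0.24) = 0.4941
−0.51·log₂(0.51) = 0.4954
Sum ≈ 1.7157 → 1.716 bits.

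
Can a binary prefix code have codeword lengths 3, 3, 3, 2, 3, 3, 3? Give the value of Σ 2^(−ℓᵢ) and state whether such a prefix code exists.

1; yes

With common denominator 2^3 = 8: Σ 2^(−ℓᵢ) = 1/8 + 1/8 + 1/8 + 2/8 + 1/8 + 1/8 + 1/8 = 8/8 = 1.
Kraft's inequality requires Σ ≤ 1; here Σ = 1 ≤ 1, so such a prefix code exists.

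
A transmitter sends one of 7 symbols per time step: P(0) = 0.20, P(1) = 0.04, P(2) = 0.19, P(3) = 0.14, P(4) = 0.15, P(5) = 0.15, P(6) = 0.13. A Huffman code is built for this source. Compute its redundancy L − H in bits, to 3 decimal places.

Entropy H = −Σ p log₂ p ≈ 2.7062 bits.
Huffman merges: 1/25+13/100→17/100; 7/50+3/20→29/100; 3/20+17/100→8/25; 19/100+1/5→39/100; 29/100+8/25→61/100; 39/100+61/100→1. L = 139/50 ≈ 2.7800.
L − H = 2.7800 − 2.7062 = 0.074 bits.

0.074 bits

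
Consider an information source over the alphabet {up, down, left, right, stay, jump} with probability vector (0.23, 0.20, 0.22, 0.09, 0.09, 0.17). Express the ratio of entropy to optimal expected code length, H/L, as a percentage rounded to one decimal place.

Entropy H = −Σ p log₂ p ≈ 2.4925 bits.
Huffman merges: 9/100+9/100→9/50; 17/100+9/50→7/20; 1/5+11/50→21/50; 23/100+7/20→29/50; 21/50+29/50→1. L = 253/100 ≈ 2.5300.
Efficiency = H/L = 2.4925/2.5300 = 98.5%.

98.5%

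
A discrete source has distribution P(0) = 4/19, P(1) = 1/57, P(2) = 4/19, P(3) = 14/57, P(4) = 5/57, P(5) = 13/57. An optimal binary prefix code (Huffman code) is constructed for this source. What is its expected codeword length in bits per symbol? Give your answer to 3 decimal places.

Repeatedly combine the two least-probable nodes; the expected code length is the sum of the merged weights.
merge 1/57 + 5/57 → 2/19
merge 2/19 + 4/19 → 6/19
merge 4/19 + 13/57 → 25/57
merge 14/57 + 6/19 → 32/57
merge 25/57 + 32/57 → 1
L = 2/19 + 6/19 + 25/57 + 32/57 + 1 = 46/19 ≈ 2.421 bits/symbol.

2.421 bits/symbol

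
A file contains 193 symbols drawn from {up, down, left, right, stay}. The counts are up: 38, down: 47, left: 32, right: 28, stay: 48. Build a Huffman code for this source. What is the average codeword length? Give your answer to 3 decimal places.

2.311 bits/symbol

Probabilities are the counts divided by 193.
Repeatedly combine the two least-probable nodes; the expected code length is the sum of the merged weights.
merge 28/193 + 32/193 → 60/193
merge 38/193 + 47/193 → 85/193
merge 48/193 + 60/193 → 108/193
merge 85/193 + 108/193 → 1
L = 60/193 + 85/193 + 108/193 + 1 = 446/193 ≈ 2.311 bits/symbol.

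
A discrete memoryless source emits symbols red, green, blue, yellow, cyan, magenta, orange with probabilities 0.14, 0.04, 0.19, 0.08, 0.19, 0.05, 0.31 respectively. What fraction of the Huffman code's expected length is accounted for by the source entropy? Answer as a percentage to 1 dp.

98.2%

Entropy H = −Σ p log₂ p ≈ 2.5247 bits.
Huffman merges: 1/25+1/20→9/100; 2/25+9/100→17/100; 7/50+17/100→31/100; 19/100+19/100→19/50; 31/100+31/100→31/50; 19/50+31/50→1. L = 257/100 ≈ 2.5700.
Efficiency = H/L = 2.5247/2.5700 = 98.2%.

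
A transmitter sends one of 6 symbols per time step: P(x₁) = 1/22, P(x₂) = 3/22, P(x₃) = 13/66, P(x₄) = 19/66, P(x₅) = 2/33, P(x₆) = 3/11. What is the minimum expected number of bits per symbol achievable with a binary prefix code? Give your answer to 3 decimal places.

2.348 bits/symbol

Repeatedly combine the two least-probable nodes; the expected code length is the sum of the merged weights.
merge 1/22 + 2/33 → 7/66
merge 7/66 + 3/22 → 8/33
merge 13/66 + 8/33 → 29/66
merge 3/11 + 19/66 → 37/66
merge 29/66 + 37/66 → 1
L = 7/66 + 8/33 + 29/66 + 37/66 + 1 = 155/66 ≈ 2.348 bits/symbol.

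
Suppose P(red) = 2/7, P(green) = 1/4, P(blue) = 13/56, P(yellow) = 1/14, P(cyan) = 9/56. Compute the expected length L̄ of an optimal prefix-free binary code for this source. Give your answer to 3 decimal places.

Repeatedly combine the two least-probable nodes; the expected code length is the sum of the merged weights.
merge 1/14 + 9/56 → 13/56
merge 13/56 + 13/56 → 13/28
merge 1/4 + 2/7 → 15/28
merge 13/28 + 15/28 → 1
L = 13/56 + 13/28 + 15/28 + 1 = 125/56 ≈ 2.232 bits/symbol.

2.232 bits/symbol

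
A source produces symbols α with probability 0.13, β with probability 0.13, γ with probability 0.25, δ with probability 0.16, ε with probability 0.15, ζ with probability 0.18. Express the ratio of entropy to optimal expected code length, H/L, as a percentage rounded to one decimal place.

Entropy H = −Σ p log₂ p ≈ 2.5442 bits.
Huffman merges: 13/100+13/100→13/50; 3/20+4/25→31/100; 9/50+1/4→43/100; 13/50+31/100→57/100; 43/100+57/100→1. L = 257/100 ≈ 2.5700.
Efficiency = H/L = 2.5442/2.5700 = 99.0%.

99.0%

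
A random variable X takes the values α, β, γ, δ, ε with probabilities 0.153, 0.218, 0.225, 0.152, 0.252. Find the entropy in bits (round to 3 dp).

2.292 bits

H = −Σ pᵢ log₂ pᵢ.
−0.153·log₂(0.153) = 0.4144
−0.218·log₂(0.218) = 0.4791
−0.225·log₂(0.225) = 0.4842
−0.152·log₂(0.152) = 0.4131
−0.252·log₂(0.252) = 0.5011
Sum ≈ 2.2919 → 2.292 bits.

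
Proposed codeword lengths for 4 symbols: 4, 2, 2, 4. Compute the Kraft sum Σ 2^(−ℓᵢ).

With common denominator 2^4 = 16: Σ 2^(−ℓᵢ) = 1/16 + 4/16 + 4/16 + 1/16 = 10/16 = 0.625.

0.625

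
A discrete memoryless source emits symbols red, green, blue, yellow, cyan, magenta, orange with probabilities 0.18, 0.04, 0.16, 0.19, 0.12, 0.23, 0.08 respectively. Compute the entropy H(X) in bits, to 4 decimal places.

2.6555 bits

H = −Σ pᵢ log₂ pᵢ.
−0.18·log₂(0.18) = 0.4453
−0.04·log₂(0.04) = 0.1858
−0.16·log₂(0.16) = 0.4230
−0.19·log₂(0.19) = 0.4552
−0.12·log₂(0.12) = 0.3671
−0.23·log₂(0.23) = 0.4877
−0.08·log₂(0.08) = 0.2915
Sum ≈ 2.6555 → 2.6555 bits.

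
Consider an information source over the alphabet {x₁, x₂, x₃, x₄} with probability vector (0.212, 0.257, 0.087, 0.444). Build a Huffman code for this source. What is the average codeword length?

Repeatedly combine the two least-probable nodes; the expected code length is the sum of the merged weights.
merge 87/1000 + 53/250 → 299/1000
merge 257/1000 + 299/1000 → 139/250
merge 111/250 + 139/250 → 1
L = 299/1000 + 139/250 + 1 = 371/200 = 1.855 bits/symbol.

1.855 bits/symbol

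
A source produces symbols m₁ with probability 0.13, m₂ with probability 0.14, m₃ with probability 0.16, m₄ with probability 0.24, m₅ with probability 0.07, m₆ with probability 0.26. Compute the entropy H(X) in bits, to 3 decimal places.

H = −Σ pᵢ log₂ pᵢ.
−0.13·log₂(0.13) = 0.3826
−0.14·log₂(0.14) = 0.3971
−0.16·log₂(0.16) = 0.4230
−0.24·log₂(0.24) = 0.4941
−0.07·log₂(0.07) = 0.2686
−0.26·log₂(0.26) = 0.5053
Sum ≈ 2.4707 → 2.471 bits.

2.471 bits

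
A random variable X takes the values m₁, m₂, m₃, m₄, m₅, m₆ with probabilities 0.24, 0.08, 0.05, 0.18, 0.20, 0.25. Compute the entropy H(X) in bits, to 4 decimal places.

H = −Σ pᵢ log₂ pᵢ.
−0.24·log₂(0.24) = 0.4941
−0.08·log₂(0.08) = 0.2915
−0.05·log₂(0.05) = 0.2161
−0.18·log₂(0.18) = 0.4453
−0.20·log₂(0.20) = 0.4644
−0.25·log₂(0.25) = 0.5000
Sum ≈ 2.4114 → 2.4114 bits.

2.4114 bits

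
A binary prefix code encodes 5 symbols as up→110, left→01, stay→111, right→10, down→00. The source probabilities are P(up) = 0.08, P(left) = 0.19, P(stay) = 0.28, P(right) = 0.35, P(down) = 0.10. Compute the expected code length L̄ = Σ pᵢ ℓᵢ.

2.36 bits/symbol

L̄ = Σ pᵢ·ℓᵢ = 0.08·3 + 0.19·2 + 0.28·3 + 0.35·2 + 0.10·2 = 2.36 bits/symbol.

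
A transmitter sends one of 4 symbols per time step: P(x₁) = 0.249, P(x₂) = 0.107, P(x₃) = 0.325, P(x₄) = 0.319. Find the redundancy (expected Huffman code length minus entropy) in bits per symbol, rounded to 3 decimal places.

0.103 bits

Entropy H = −Σ p log₂ p ≈ 1.8973 bits.
Huffman merges: 107/1000+249/1000→89/250; 319/1000+13/40→161/250; 89/250+161/250→1. L = 2 ≈ 2.0000.
L − H = 2.0000 − 1.8973 = 0.103 bits.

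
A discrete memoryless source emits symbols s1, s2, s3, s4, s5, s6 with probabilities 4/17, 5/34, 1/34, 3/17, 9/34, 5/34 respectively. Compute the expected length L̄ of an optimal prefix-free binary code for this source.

2.5 bits/symbol

Repeatedly combine the two least-probable nodes; the expected code length is the sum of the merged weights.
merge 1/34 + 5/34 → 3/17
merge 5/34 + 3/17 → 11/34
merge 3/17 + 4/17 → 7/17
merge 9/34 + 11/34 → 10/17
merge 7/17 + 10/17 → 1
L = 3/17 + 11/34 + 7/17 + 10/17 + 1 = 5/2 = 2.5 bits/symbol.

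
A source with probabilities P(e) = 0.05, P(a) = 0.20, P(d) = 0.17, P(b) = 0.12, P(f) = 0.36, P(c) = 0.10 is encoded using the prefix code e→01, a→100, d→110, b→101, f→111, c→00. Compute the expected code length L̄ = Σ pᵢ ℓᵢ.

L̄ = Σ pᵢ·ℓᵢ = 0.05·2 + 0.20·3 + 0.17·3 + 0.12·3 + 0.36·3 + 0.10·2 = 2.85 bits/symbol.

2.85 bits/symbol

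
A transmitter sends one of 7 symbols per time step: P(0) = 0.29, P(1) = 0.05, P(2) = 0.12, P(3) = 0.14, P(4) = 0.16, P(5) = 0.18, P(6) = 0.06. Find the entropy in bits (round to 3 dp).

H = −Σ pᵢ log₂ pᵢ.
−0.29·log₂(0.29) = 0.5179
−0.05·log₂(0.05) = 0.2161
−0.12·log₂(0.12) = 0.3671
−0.14·log₂(0.14) = 0.3971
−0.16·log₂(0.16) = 0.4230
−0.18·log₂(0.18) = 0.4453
−0.06·log₂(0.06) = 0.2435
Sum ≈ 2.6100 → 2.610 bits.

2.610 bits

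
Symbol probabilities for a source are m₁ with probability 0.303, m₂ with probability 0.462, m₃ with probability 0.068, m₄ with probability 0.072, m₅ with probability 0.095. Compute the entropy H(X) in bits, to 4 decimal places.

H = −Σ pᵢ log₂ pᵢ.
−0.303·log₂(0.303) = 0.5220
−0.462·log₂(0.462) = 0.5147
−0.068·log₂(0.068) = 0.2637
−0.072·log₂(0.072) = 0.2733
−0.095·log₂(0.095) = 0.3226
Sum ≈ 1.8963 → 1.8963 bits.

1.8963 bits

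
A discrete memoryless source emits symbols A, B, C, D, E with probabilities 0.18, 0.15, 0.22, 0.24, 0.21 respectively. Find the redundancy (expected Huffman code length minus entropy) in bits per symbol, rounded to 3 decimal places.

0.027 bits

Entropy H = −Σ p log₂ p ≈ 2.3034 bits.
Huffman merges: 3/20+9/50→33/100; 21/100+11/50→43/100; 6/25+33/100→57/100; 43/100+57/100→1. L = 233/100 ≈ 2.3300.
L − H = 2.3300 − 2.3034 = 0.027 bits.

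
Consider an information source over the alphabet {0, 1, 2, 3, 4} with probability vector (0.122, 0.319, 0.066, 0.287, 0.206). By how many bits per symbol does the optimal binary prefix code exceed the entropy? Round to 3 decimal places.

Entropy H = −Σ p log₂ p ≈ 2.1413 bits.
Huffman merges: 33/500+61/500→47/250; 47/250+103/500→197/500; 287/1000+319/1000→303/500; 197/500+303/500→1. L = 547/250 ≈ 2.1880.
L − H = 2.1880 − 2.1413 = 0.047 bits.

0.047 bits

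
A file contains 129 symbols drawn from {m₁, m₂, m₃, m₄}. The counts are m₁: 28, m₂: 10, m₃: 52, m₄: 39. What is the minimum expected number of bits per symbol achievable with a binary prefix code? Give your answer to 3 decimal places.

1.891 bits/symbol

Probabilities are the counts divided by 129.
Repeatedly combine the two least-probable nodes; the expected code length is the sum of the merged weights.
merge 10/129 + 28/129 → 38/129
merge 38/129 + 13/43 → 77/129
merge 52/129 + 77/129 → 1
L = 38/129 + 77/129 + 1 = 244/129 ≈ 1.891 bits/symbol.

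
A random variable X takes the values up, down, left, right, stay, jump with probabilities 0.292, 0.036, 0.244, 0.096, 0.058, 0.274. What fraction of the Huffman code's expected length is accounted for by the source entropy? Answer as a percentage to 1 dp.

Entropy H = −Σ p log₂ p ≈ 2.2624 bits.
Huffman merges: 9/250+29/500→47/500; 47/500+12/125→19/100; 19/100+61/250→217/500; 137/500+73/250→283/500; 217/500+283/500→1. L = 571/250 ≈ 2.2840.
Efficiency = H/L = 2.2624/2.2840 = 99.1%.

99.1%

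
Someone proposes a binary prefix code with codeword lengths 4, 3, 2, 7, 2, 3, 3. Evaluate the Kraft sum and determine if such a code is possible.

0.9453125; yes

With common denominator 2^7 = 128: Σ 2^(−ℓᵢ) = 8/128 + 16/128 + 32/128 + 1/128 + 32/128 + 16/128 + 16/128 = 121/128 = 0.9453125.
Kraft's inequality requires Σ ≤ 1; here Σ = 0.9453125 ≤ 1, so such a prefix code exists.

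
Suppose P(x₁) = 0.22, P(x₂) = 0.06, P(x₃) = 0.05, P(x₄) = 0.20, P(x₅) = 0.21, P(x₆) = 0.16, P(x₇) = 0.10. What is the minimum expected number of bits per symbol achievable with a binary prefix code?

2.68 bits/symbol

Repeatedly combine the two least-probable nodes; the expected code length is the sum of the merged weights.
merge 1/20 + 3/50 → 11/100
merge 1/10 + 11/100 → 21/100
merge 4/25 + 1/5 → 9/25
merge 21/100 + 21/100 → 21/50
merge 11/50 + 9/25 → 29/50
merge 21/50 + 29/50 → 1
L = 11/100 + 21/100 + 9/25 + 21/50 + 29/50 + 1 = 67/25 = 2.68 bits/symbol.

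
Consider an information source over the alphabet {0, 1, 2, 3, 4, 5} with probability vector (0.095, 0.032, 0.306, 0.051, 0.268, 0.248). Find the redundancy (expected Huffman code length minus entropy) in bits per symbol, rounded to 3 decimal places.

0.030 bits

Entropy H = −Σ p log₂ p ≈ 2.2312 bits.
Huffman merges: 4/125+51/1000→83/1000; 83/1000+19/200→89/500; 89/500+31/125→213/500; 67/250+153/500→287/500; 213/500+287/500→1. L = 2261/1000 ≈ 2.2610.
L − H = 2.2610 − 2.2312 = 0.030 bits.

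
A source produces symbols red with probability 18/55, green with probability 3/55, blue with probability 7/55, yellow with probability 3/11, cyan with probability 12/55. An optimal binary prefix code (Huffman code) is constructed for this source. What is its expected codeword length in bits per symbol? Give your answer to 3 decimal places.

2.182 bits/symbol

Repeatedly combine the two least-probable nodes; the expected code length is the sum of the merged weights.
merge 3/55 + 7/55 → 2/11
merge 2/11 + 12/55 → 2/5
merge 3/11 + 18/55 → 3/5
merge 2/5 + 3/5 → 1
L = 2/11 + 2/5 + 3/5 + 1 = 24/11 ≈ 2.182 bits/symbol.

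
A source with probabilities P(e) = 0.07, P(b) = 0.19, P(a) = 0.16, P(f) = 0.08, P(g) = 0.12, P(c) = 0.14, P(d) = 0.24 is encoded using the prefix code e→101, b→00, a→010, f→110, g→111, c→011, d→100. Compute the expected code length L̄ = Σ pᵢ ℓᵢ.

2.81 bits/symbol

L̄ = Σ pᵢ·ℓᵢ = 0.07·3 + 0.19·2 + 0.16·3 + 0.08·3 + 0.12·3 + 0.14·3 + 0.24·3 = 2.81 bits/symbol.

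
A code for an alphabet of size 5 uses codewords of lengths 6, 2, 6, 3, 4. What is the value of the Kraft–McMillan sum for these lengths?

0.46875

With common denominator 2^6 = 64: Σ 2^(−ℓᵢ) = 1/64 + 16/64 + 1/64 + 8/64 + 4/64 = 30/64 = 0.46875.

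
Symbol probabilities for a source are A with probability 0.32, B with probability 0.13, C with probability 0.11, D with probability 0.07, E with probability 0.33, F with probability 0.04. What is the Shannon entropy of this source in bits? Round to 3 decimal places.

2.241 bits

H = −Σ pᵢ log₂ pᵢ.
−0.32·log₂(0.32) = 0.5260
−0.13·log₂(0.13) = 0.3826
−0.11·log₂(0.11) = 0.3503
−0.07·log₂(0.07) = 0.2686
−0.33·log₂(0.33) = 0.5278
−0.04·log₂(0.04) = 0.1858
Sum ≈ 2.2411 → 2.241 bits.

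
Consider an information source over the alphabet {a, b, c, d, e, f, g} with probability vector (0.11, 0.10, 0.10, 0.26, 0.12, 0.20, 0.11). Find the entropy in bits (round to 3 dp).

H = −Σ pᵢ log₂ pᵢ.
−0.11·log₂(0.11) = 0.3503
−0.10·log₂(0.10) = 0.3322
−0.10·log₂(0.10) = 0.3322
−0.26·log₂(0.26) = 0.5053
−0.12·log₂(0.12) = 0.3671
−0.20·log₂(0.20) = 0.4644
−0.11·log₂(0.11) = 0.3503
Sum ≈ 2.7017 → 2.702 bits.

2.702 bits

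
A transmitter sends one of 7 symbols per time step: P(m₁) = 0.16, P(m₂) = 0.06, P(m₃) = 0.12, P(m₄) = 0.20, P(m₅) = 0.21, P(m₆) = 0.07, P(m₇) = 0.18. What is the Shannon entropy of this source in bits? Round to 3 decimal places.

H = −Σ pᵢ log₂ pᵢ.
−0.16·log₂(0.16) = 0.4230
−0.06·log₂(0.06) = 0.2435
−0.12·log₂(0.12) = 0.3671
−0.20·log₂(0.20) = 0.4644
−0.21·log₂(0.21) = 0.4728
−0.07·log₂(0.07) = 0.2686
−0.18·log₂(0.18) = 0.4453
Sum ≈ 2.6847 → 2.685 bits.

2.685 bits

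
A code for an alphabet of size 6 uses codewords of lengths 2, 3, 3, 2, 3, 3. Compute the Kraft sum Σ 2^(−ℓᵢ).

With common denominator 2^3 = 8: Σ 2^(−ℓᵢ) = 2/8 + 1/8 + 1/8 + 2/8 + 1/8 + 1/8 = 8/8 = 1.

1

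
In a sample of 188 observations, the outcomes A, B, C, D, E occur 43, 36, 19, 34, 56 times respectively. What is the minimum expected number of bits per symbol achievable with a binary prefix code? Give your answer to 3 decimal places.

2.282 bits/symbol

Probabilities are the counts divided by 188.
Repeatedly combine the two least-probable nodes; the expected code length is the sum of the merged weights.
merge 19/188 + 17/94 → 53/188
merge 9/47 + 43/188 → 79/188
merge 53/188 + 14/47 → 109/188
merge 79/188 + 109/188 → 1
L = 53/188 + 79/188 + 109/188 + 1 = 429/188 ≈ 2.282 bits/symbol.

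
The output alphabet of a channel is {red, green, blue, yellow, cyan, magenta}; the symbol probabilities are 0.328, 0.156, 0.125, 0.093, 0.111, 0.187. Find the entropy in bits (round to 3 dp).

2.444 bits

H = −Σ pᵢ log₂ pᵢ.
−0.328·log₂(0.328) = 0.5275
−0.156·log₂(0.156) = 0.4181
−0.125·log₂(0.125) = 0.3750
−0.093·log₂(0.093) = 0.3187
−0.111·log₂(0.111) = 0.3520
−0.187·log₂(0.187) = 0.4523
Sum ≈ 2.4437 → 2.444 bits.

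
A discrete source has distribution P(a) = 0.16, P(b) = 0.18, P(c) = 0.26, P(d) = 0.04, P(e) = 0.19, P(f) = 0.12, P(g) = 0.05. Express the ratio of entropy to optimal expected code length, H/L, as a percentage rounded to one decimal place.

Entropy H = −Σ p log₂ p ≈ 2.5978 bits.
Huffman merges: 1/25+1/20→9/100; 9/100+3/25→21/100; 4/25+9/50→17/50; 19/100+21/100→2/5; 13/50+17/50→3/5; 2/5+3/5→1. L = 66/25 ≈ 2.6400.
Efficiency = H/L = 2.5978/2.6400 = 98.4%.

98.4%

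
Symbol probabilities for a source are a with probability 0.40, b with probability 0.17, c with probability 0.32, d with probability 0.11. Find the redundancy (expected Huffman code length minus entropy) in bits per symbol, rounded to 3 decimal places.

0.040 bits

Entropy H = −Σ p log₂ p ≈ 1.8397 bits.
Huffman merges: 11/100+17/100→7/25; 7/25+8/25→3/5; 2/5+3/5→1. L = 47/25 ≈ 1.8800.
L − H = 1.8800 − 1.8397 = 0.040 bits.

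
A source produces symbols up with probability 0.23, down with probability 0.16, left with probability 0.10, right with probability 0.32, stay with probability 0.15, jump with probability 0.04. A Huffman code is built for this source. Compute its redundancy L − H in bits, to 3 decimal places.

Entropy H = −Σ p log₂ p ≈ 2.3652 bits.
Huffman merges: 1/25+1/10→7/50; 7/50+3/20→29/100; 4/25+23/100→39/100; 29/100+8/25→61/100; 39/100+61/100→1. L = 243/100 ≈ 2.4300.
L − H = 2.4300 − 2.3652 = 0.065 bits.

0.065 bits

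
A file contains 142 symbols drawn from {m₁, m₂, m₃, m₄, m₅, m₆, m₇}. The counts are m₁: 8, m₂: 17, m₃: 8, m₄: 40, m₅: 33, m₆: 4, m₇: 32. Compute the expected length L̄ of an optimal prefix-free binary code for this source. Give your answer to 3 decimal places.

2.486 bits/symbol

Probabilities are the counts divided by 142.
Repeatedly combine the two least-probable nodes; the expected code length is the sum of the merged weights.
merge 2/71 + 4/71 → 6/71
merge 4/71 + 6/71 → 10/71
merge 17/142 + 10/71 → 37/142
merge 16/71 + 33/142 → 65/142
merge 37/142 + 20/71 → 77/142
merge 65/142 + 77/142 → 1
L = 6/71 + 10/71 + 37/142 + 65/142 + 77/142 + 1 = 353/142 ≈ 2.486 bits/symbol.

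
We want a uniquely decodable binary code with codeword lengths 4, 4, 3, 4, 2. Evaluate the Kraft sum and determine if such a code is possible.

With common denominator 2^4 = 16: Σ 2^(−ℓᵢ) = 1/16 + 1/16 + 2/16 + 1/16 + 4/16 = 9/16 = 0.5625.
Kraft's inequality requires Σ ≤ 1; here Σ = 0.5625 ≤ 1, so such a prefix code exists.

0.5625; yes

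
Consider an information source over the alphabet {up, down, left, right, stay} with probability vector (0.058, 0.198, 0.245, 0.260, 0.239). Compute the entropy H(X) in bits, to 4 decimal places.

H = −Σ pᵢ log₂ pᵢ.
−0.058·log₂(0.058) = 0.2383
−0.198·log₂(0.198) = 0.4626
−0.245·log₂(0.245) = 0.4971
−0.260·log₂(0.260) = 0.5053
−0.239·log₂(0.239) = 0.4935
Sum ≈ 2.1968 → 2.1968 bits.

2.1968 bits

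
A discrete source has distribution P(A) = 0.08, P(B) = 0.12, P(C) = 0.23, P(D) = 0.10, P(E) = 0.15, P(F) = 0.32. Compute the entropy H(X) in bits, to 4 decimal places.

2.4150 bits

H = −Σ pᵢ log₂ pᵢ.
−0.08·log₂(0.08) = 0.2915
−0.12·log₂(0.12) = 0.3671
−0.23·log₂(0.23) = 0.4877
−0.10·log₂(0.10) = 0.3322
−0.15·log₂(0.15) = 0.4105
−0.32·log₂(0.32) = 0.5260
Sum ≈ 2.4150 → 2.4150 bits.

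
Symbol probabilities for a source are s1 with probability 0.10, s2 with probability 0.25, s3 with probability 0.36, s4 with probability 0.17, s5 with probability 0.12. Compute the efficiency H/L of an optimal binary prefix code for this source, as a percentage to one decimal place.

Entropy H = −Σ p log₂ p ≈ 2.1645 bits.
Huffman merges: 1/10+3/25→11/50; 17/100+11/50→39/100; 1/4+9/25→61/100; 39/100+61/100→1. L = 111/50 ≈ 2.2200.
Efficiency = H/L = 2.1645/2.2200 = 97.5%.

97.5%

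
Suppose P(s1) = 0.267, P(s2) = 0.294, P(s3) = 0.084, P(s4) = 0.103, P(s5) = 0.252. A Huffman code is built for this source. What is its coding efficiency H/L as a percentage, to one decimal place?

Entropy H = −Σ p log₂ p ≈ 2.1669 bits.
Huffman merges: 21/250+103/1000→187/1000; 187/1000+63/250→439/1000; 267/1000+147/500→561/1000; 439/1000+561/1000→1. L = 2187/1000 ≈ 2.1870.
Efficiency = H/L = 2.1669/2.1870 = 99.1%.

99.1%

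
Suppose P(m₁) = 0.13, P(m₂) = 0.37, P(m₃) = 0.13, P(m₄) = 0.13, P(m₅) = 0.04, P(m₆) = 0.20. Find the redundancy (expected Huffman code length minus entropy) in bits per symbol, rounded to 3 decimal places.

0.101 bits

Entropy H = −Σ p log₂ p ≈ 2.3288 bits.
Huffman merges: 1/25+13/100→17/100; 13/100+13/100→13/50; 17/100+1/5→37/100; 13/50+37/100→63/100; 37/100+63/100→1. L = 243/100 ≈ 2.4300.
L − H = 2.4300 − 2.3288 = 0.101 bits.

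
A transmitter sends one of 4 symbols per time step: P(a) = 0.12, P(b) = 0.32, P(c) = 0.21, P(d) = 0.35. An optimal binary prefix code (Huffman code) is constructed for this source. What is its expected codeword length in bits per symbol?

Repeatedly combine the two least-probable nodes; the expected code length is the sum of the merged weights.
merge 3/25 + 21/100 → 33/100
merge 8/25 + 33/100 → 13/20
merge 7/20 + 13/20 → 1
L = 33/100 + 13/20 + 1 = 99/50 = 1.98 bits/symbol.

1.98 bits/symbol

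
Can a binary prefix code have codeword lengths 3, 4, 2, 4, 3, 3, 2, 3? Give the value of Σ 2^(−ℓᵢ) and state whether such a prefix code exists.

1.125; no

With common denominator 2^4 = 16: Σ 2^(−ℓᵢ) = 2/16 + 1/16 + 4/16 + 1/16 + 2/16 + 2/16 + 4/16 + 2/16 = 18/16 = 1.125.
Kraft's inequality requires Σ ≤ 1; here Σ = 1.125 > 1, so no such prefix code exists.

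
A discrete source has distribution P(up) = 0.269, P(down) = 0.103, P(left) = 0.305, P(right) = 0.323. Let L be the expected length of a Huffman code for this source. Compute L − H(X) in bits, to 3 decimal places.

0.104 bits

Entropy H = −Σ p log₂ p ≈ 1.8965 bits.
Huffman merges: 103/1000+269/1000→93/250; 61/200+323/1000→157/250; 93/250+157/250→1. L = 2 ≈ 2.0000.
L − H = 2.0000 − 1.8965 = 0.104 bits.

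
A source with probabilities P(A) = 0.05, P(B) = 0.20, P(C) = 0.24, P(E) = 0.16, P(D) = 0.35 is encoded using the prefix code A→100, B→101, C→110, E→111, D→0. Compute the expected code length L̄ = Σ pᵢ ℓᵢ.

L̄ = Σ pᵢ·ℓᵢ = 0.05·3 + 0.20·3 + 0.24·3 + 0.16·3 + 0.35·1 = 2.3 bits/symbol.

2.3 bits/symbol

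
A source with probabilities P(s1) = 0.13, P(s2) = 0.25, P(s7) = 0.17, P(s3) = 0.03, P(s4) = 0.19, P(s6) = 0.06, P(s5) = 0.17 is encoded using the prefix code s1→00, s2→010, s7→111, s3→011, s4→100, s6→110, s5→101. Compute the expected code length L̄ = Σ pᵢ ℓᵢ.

2.87 bits/symbol

L̄ = Σ pᵢ·ℓᵢ = 0.13·2 + 0.25·3 + 0.17·3 + 0.03·3 + 0.19·3 + 0.06·3 + 0.17·3 = 2.87 bits/symbol.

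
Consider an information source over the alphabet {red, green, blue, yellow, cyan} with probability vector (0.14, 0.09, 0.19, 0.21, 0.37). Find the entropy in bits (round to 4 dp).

H = −Σ pᵢ log₂ pᵢ.
−0.14·log₂(0.14) = 0.3971
−0.09·log₂(0.09) = 0.3127
−0.19·log₂(0.19) = 0.4552
−0.21·log₂(0.21) = 0.4728
−0.37·log₂(0.37) = 0.5307
Sum ≈ 2.1685 → 2.1685 bits.

2.1685 bits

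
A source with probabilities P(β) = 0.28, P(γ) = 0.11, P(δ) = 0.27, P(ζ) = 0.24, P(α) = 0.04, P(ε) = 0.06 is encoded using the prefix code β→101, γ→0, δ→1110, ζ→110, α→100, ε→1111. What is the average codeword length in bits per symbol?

3.11 bits/symbol

L̄ = Σ pᵢ·ℓᵢ = 0.28·3 + 0.11·1 + 0.27·4 + 0.24·3 + 0.04·3 + 0.06·4 = 3.11 bits/symbol.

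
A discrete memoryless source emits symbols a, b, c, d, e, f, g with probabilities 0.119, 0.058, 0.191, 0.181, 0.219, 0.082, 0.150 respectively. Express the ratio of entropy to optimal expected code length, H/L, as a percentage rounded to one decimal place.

98.6%

Entropy H = −Σ p log₂ p ≈ 2.6925 bits.
Huffman merges: 29/500+41/500→7/50; 119/1000+7/50→259/1000; 3/20+181/1000→331/1000; 191/1000+219/1000→41/100; 259/1000+331/1000→59/100; 41/100+59/100→1. L = 273/100 ≈ 2.7300.
Efficiency = H/L = 2.6925/2.7300 = 98.6%.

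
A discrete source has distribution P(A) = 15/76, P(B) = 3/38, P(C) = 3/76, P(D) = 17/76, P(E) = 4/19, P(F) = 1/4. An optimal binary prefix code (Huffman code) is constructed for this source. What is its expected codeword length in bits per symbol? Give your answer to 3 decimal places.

2.434 bits/symbol

Repeatedly combine the two least-probable nodes; the expected code length is the sum of the merged weights.
merge 3/76 + 3/38 → 9/76
merge 9/76 + 15/76 → 6/19
merge 4/19 + 17/76 → 33/76
merge 1/4 + 6/19 → 43/76
merge 33/76 + 43/76 → 1
L = 9/76 + 6/19 + 33/76 + 43/76 + 1 = 185/76 ≈ 2.434 bits/symbol.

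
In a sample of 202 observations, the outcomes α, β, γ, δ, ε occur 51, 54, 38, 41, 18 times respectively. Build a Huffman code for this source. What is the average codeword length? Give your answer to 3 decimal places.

Probabilities are the counts divided by 202.
Repeatedly combine the two least-probable nodes; the expected code length is the sum of the merged weights.
merge 9/101 + 19/101 → 28/101
merge 41/202 + 51/202 → 46/101
merge 27/101 + 28/101 → 55/101
merge 46/101 + 55/101 → 1
L = 28/101 + 46/101 + 55/101 + 1 = 230/101 ≈ 2.277 bits/symbol.

2.277 bits/symbol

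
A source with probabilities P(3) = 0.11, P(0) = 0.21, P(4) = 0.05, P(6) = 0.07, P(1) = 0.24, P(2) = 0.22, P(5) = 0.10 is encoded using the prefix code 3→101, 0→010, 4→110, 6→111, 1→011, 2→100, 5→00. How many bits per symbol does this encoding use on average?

L̄ = Σ pᵢ·ℓᵢ = 0.11·3 + 0.21·3 + 0.05·3 + 0.07·3 + 0.24·3 + 0.22·3 + 0.10·2 = 2.9 bits/symbol.

2.9 bits/symbol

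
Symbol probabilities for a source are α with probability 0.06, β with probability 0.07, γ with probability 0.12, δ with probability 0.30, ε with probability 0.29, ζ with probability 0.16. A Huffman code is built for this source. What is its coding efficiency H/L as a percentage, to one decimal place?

98.4%

Entropy H = −Σ p log₂ p ≈ 2.3412 bits.
Huffman merges: 3/50+7/100→13/100; 3/25+13/100→1/4; 4/25+1/4→41/100; 29/100+3/10→59/100; 41/100+59/100→1. L = 119/50 ≈ 2.3800.
Efficiency = H/L = 2.3412/2.3800 = 98.4%.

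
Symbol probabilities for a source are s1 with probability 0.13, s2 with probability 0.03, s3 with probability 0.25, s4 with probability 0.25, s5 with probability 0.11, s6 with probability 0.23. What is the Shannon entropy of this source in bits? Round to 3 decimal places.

H = −Σ pᵢ log₂ pᵢ.
−0.13·log₂(0.13) = 0.3826
−0.03·log₂(0.03) = 0.1518
−0.25·log₂(0.25) = 0.5000
−0.25·log₂(0.25) = 0.5000
−0.11·log₂(0.11) = 0.3503
−0.23·log₂(0.23) = 0.4877
Sum ≈ 2.3724 → 2.372 bits.

2.372 bits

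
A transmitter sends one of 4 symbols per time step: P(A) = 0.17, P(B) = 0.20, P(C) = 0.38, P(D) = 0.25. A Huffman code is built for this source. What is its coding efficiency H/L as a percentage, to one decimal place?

97.0%

Entropy H = −Σ p log₂ p ≈ 1.9294 bits.
Huffman merges: 17/100+1/5→37/100; 1/4+37/100→31/50; 19/50+31/50→1. L = 199/100 ≈ 1.9900.
Efficiency = H/L = 1.9294/1.9900 = 97.0%.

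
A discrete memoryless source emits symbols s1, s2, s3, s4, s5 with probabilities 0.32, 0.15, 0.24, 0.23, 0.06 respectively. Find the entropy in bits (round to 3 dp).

2.162 bits

H = −Σ pᵢ log₂ pᵢ.
−0.32·log₂(0.32) = 0.5260
−0.15·log₂(0.15) = 0.4105
−0.24·log₂(0.24) = 0.4941
−0.23·log₂(0.23) = 0.4877
−0.06·log₂(0.06) = 0.2435
Sum ≈ 2.1619 → 2.162 bits.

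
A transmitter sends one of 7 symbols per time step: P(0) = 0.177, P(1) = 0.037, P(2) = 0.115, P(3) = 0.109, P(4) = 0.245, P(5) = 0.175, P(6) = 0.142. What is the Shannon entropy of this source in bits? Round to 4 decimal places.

2.6626 bits

H = −Σ pᵢ log₂ pᵢ.
−0.177·log₂(0.177) = 0.4422
−0.037·log₂(0.037) = 0.1760
−0.115·log₂(0.115) = 0.3588
−0.109·log₂(0.109) = 0.3485
−0.245·log₂(0.245) = 0.4971
−0.175·log₂(0.175) = 0.4401
−0.142·log₂(0.142) = 0.3999
Sum ≈ 2.6626 → 2.6626 bits.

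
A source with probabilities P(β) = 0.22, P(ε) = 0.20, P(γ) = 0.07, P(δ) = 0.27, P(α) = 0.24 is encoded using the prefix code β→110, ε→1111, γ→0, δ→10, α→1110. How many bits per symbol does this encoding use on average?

L̄ = Σ pᵢ·ℓᵢ = 0.22·3 + 0.20·4 + 0.07·1 + 0.27·2 + 0.24·4 = 3.03 bits/symbol.

3.03 bits/symbol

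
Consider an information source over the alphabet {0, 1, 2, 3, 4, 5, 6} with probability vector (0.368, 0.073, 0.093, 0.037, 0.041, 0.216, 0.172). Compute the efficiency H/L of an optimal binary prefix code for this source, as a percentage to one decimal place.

Entropy H = −Σ p log₂ p ≈ 2.4043 bits.
Huffman merges: 37/1000+41/1000→39/500; 73/1000+39/500→151/1000; 93/1000+151/1000→61/250; 43/250+27/125→97/250; 61/250+46/125→153/250; 97/250+153/250→1. L = 2473/1000 ≈ 2.4730.
Efficiency = H/L = 2.4043/2.4730 = 97.2%.

97.2%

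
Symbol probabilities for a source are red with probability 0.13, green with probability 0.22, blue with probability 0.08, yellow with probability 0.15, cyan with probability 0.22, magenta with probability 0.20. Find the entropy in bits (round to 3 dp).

H = −Σ pᵢ log₂ pᵢ.
−0.13·log₂(0.13) = 0.3826
−0.22·log₂(0.22) = 0.4806
−0.08·log₂(0.08) = 0.2915
−0.15·log₂(0.15) = 0.4105
−0.22·log₂(0.22) = 0.4806
−0.20·log₂(0.20) = 0.4644
Sum ≈ 2.5102 → 2.510 bits.

2.510 bits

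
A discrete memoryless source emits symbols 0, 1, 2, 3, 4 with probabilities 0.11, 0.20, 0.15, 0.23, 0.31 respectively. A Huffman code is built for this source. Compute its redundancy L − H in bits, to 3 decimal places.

0.023 bits

Entropy H = −Σ p log₂ p ≈ 2.2367 bits.
Huffman merges: 11/100+3/20→13/50; 1/5+23/100→43/100; 13/50+31/100→57/100; 43/100+57/100→1. L = 113/50 ≈ 2.2600.
L − H = 2.2600 − 2.2367 = 0.023 bits.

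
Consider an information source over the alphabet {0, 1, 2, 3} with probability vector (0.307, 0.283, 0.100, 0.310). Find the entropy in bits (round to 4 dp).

H = −Σ pᵢ log₂ pᵢ.
−0.307·log₂(0.307) = 0.5230
−0.283·log₂(0.283) = 0.5154
−0.100·log₂(0.100) = 0.3322
−0.310·log₂(0.310) = 0.5238
Sum ≈ 1.8944 → 1.8944 bits.

1.8944 bits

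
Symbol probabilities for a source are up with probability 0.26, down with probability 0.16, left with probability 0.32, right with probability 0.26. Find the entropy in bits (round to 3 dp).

1.960 bits

H = −Σ pᵢ log₂ pᵢ.
−0.26·log₂(0.26) = 0.5053
−0.16·log₂(0.16) = 0.4230
−0.32·log₂(0.32) = 0.5260
−0.26·log₂(0.26) = 0.5053
Sum ≈ 1.9596 → 1.960 bits.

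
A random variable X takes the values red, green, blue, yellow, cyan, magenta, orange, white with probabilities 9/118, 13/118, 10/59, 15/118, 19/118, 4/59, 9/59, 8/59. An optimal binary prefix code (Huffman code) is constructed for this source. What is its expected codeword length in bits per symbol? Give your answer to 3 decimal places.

2.975 bits/symbol

Repeatedly combine the two least-probable nodes; the expected code length is the sum of the merged weights.
merge 4/59 + 9/118 → 17/118
merge 13/118 + 15/118 → 14/59
merge 8/59 + 17/118 → 33/118
merge 9/59 + 19/118 → 37/118
merge 10/59 + 14/59 → 24/59
merge 33/118 + 37/118 → 35/59
merge 24/59 + 35/59 → 1
L = 17/118 + 14/59 + 33/118 + 37/118 + 24/59 + 35/59 + 1 = 351/118 ≈ 2.975 bits/symbol.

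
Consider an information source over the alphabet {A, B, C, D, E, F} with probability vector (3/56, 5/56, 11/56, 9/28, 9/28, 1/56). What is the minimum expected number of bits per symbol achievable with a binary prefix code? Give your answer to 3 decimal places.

2.232 bits/symbol

Repeatedly combine the two least-probable nodes; the expected code length is the sum of the merged weights.
merge 1/56 + 3/56 → 1/14
merge 1/14 + 5/56 → 9/56
merge 9/56 + 11/56 → 5/14
merge 9/28 + 9/28 → 9/14
merge 5/14 + 9/14 → 1
L = 1/14 + 9/56 + 5/14 + 9/14 + 1 = 125/56 ≈ 2.232 bits/symbol.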